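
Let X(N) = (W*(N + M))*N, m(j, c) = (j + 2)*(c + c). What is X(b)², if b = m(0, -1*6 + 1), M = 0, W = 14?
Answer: 31360000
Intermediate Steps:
m(j, c) = 2*c*(2 + j) (m(j, c) = (2 + j)*(2*c) = 2*c*(2 + j))
b = -20 (b = 2*(-1*6 + 1)*(2 + 0) = 2*(-6 + 1)*2 = 2*(-5)*2 = -20)
X(N) = 14*N² (X(N) = (14*(N + 0))*N = (14*N)*N = 14*N²)
X(b)² = (14*(-20)²)² = (14*400)² = 5600² = 31360000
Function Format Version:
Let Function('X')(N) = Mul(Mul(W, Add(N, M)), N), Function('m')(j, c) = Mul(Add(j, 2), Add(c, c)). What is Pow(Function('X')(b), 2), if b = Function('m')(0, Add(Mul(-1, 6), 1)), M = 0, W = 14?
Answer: 31360000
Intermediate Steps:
Function('m')(j, c) = Mul(2, c, Add(2, j)) (Function('m')(j, c) = Mul(Add(2, j), Mul(2, c)) = Mul(2, c, Add(2, j)))
b = -20 (b = Mul(2, Add(Mul(-1, 6), 1), Add(2, 0)) = Mul(2, Add(-6, 1), 2) = Mul(2, -5, 2) = -20)
Function('X')(N) = Mul(14, Pow(N, 2)) (Function('X')(N) = Mul(Mul(14, Add(N, 0)), N) = Mul(Mul(14, N), N) = Mul(14, Pow(N, 2)))
Pow(Function('X')(b), 2) = Pow(Mul(14, Pow(-20, 2)), 2) = Pow(Mul(14, 400), 2) = Pow(5600, 2) = 31360000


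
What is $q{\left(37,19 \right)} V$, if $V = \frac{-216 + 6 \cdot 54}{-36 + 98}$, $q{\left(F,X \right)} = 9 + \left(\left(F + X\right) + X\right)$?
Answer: $\frac{4536}{31} \approx 146.32$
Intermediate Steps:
$q{\left(F,X \right)} = 9 + F + 2 X$ ($q{\left(F,X \right)} = 9 + \left(F + 2 X\right) = 9 + F + 2 X$)
$V = \frac{54}{31}$ ($V = \frac{-216 + 324}{62} = 108 \cdot \frac{1}{62} = \frac{54}{31} \approx 1.7419$)
$q{\left(37,19 \right)} V = \left(9 + 37 + 2 \cdot 19\right) \frac{54}{31} = \left(9 + 37 + 38\right) \frac{54}{31} = 84 \cdot \frac{54}{31} = \frac{4536}{31}$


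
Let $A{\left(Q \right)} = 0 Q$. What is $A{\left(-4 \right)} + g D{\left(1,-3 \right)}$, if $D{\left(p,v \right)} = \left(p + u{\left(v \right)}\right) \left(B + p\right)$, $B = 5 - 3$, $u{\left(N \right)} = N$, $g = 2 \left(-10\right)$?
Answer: $120$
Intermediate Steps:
$g = -20$
$A{\left(Q \right)} = 0$
$B = 2$
$D{\left(p,v \right)} = \left(2 + p\right) \left(p + v\right)$ ($D{\left(p,v \right)} = \left(p + v\right) \left(2 + p\right) = \left(2 + p\right) \left(p + v\right)$)
$A{\left(-4 \right)} + g D{\left(1,-3 \right)} = 0 - 20 \left(1^{2} + 2 \cdot 1 + 2 \left(-3\right) + 1 \left(-3\right)\right) = 0 - 20 \left(1 + 2 - 6 - 3\right) = 0 - -120 = 0 + 120 = 120$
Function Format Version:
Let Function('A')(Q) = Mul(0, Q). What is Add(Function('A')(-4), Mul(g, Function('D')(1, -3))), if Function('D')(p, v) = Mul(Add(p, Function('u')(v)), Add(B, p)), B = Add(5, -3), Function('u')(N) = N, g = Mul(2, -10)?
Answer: 120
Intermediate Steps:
g = -20
Function('A')(Q) = 0
B = 2
Function('D')(p, v) = Mul(Add(2, p), Add(p, v)) (Function('D')(p, v) = Mul(Add(p, v), Add(2, p)) = Mul(Add(2, p), Add(p, v)))
Add(Function('A')(-4), Mul(g, Function('D')(1, -3))) = Add(0, Mul(-20, Add(Pow(1, 2), Mul(2, 1), Mul(2, -3), Mul(1, -3)))) = Add(0, Mul(-20, Add(1, 2, -6, -3))) = Add(0, Mul(-20, -6)) = Add(0, 120) = 120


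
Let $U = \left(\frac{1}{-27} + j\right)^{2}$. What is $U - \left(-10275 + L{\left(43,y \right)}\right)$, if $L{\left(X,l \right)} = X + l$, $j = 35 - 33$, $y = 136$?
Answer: $\frac{7362793}{729} \approx 10100.0$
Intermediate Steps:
$j = 2$ ($j = 35 - 33 = 2$)
$U = \frac{2809}{729}$ ($U = \left(\frac{1}{-27} + 2\right)^{2} = \left(- \frac{1}{27} + 2\right)^{2} = \left(\frac{53}{27}\right)^{2} = \frac{2809}{729} \approx 3.8532$)
$U - \left(-10275 + L{\left(43,y \right)}\right) = \frac{2809}{729} + \left(10275 - \left(43 + 136\right)\right) = \frac{2809}{729} + \left(10275 - 179\right) = \frac{2809}{729} + 10096 = \frac{7362793}{729}$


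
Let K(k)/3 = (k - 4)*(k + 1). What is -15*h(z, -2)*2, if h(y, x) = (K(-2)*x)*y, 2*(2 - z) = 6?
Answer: -1080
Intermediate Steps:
z = -1 (z = 2 - 1/2*6 = 2 - 3 = -1)
K(k) = 3*(1 + k)*(-4 + k) (K(k) = 3*((k - 4)*(k + 1)) = 3*((-4 + k)*(1 + k)) = 3*((1 + k)*(-4 + k)) = 3*(1 + k)*(-4 + k))
h(y, x) = 18*x*y (h(y, x) = ((-12 - 9*(-2) + 3*(-2)**2)*x)*y = ((-12 + 18 + 3*4)*x)*y = ((-12 + 18 + 12)*x)*y = (18*x)*y = 18*x*y)
-15*h(z, -2)*2 = -270*(-2)*(-1)*2 = -15*36*2 = -540*2 = -1080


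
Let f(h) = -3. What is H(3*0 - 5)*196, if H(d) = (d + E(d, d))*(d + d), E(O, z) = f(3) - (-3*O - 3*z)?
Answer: 74480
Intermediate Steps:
E(O, z) = -3 + 3*O + 3*z (E(O, z) = -3 - (-3*O - 3*z) = -3 + (3*O + 3*z) = -3 + 3*O + 3*z)
H(d) = 2*d*(-3 + 7*d) (H(d) = (d + (-3 + 3*d + 3*d))*(d + d) = (d + (-3 + 6*d))*(2*d) = (-3 + 7*d)*(2*d) = 2*d*(-3 + 7*d))
H(3*0 - 5)*196 = (2*(3*0 - 5)*(-3 + 7*(3*0 - 5)))*196 = (2*(0 - 5)*(-3 + 7*(0 - 5)))*196 = (2*(-5)*(-3 + 7*(-5)))*196 = (2*(-5)*(-3 - 35))*196 = (2*(-5)*(-38))*196 = 380*196 = 74480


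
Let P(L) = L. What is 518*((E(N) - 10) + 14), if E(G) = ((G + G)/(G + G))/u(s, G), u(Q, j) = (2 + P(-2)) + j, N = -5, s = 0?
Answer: 9842/5 ≈ 1968.4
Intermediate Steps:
u(Q, j) = j (u(Q, j) = (2 - 2) + j = 0 + j = j)
E(G) = 1/G (E(G) = ((G + G)/(G + G))/G = ((2*G)/((2*G)))/G = ((2*G)*(1/(2*G)))/G = 1/G)
518*((E(N) - 10) + 14) = 518*((1/(-5) - 10) + 14) = 518*((-⅕ - 10) + 14) = 518*(-51/5 + 14) = 518*(19/5) = 9842/5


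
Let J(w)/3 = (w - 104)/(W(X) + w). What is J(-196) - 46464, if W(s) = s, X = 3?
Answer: -8966652/193 ≈ -46459.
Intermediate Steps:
J(w) = 3*(-104 + w)/(3 + w) (J(w) = 3*((w - 104)/(3 + w)) = 3*((-104 + w)/(3 + w)) = 3*(-104 + w)/(3 + w))
J(-196) - 46464 = 3*(-104 - 196)/(3 - 196) - 46464 = 3*(-300)/(-193) - 46464 = 3*(-1/193)*(-300) - 46464 = 900/193 - 46464 = -8966652/193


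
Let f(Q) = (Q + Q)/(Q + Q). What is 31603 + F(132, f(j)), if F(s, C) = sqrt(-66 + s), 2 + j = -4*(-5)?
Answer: 31603 + sqrt(66) ≈ 31611.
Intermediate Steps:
j = 18 (j = -2 - 4*(-5) = -2 + 20 = 18)
f(Q) = 1 (f(Q) = (2*Q)/((2*Q)) = (2*Q)*(1/(2*Q)) = 1)
31603 + F(132, f(j)) = 31603 + sqrt(-66 + 132) = 31603 + sqrt(66)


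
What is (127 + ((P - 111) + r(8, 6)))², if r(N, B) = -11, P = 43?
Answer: 2304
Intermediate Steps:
(127 + ((P - 111) + r(8, 6)))² = (127 + ((43 - 111) - 11))² = (127 + (-68 - 11))² = (127 - 79)² = 48² = 2304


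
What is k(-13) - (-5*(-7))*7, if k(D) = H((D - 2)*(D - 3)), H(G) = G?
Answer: -5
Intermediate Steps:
k(D) = (-3 + D)*(-2 + D) (k(D) = (D - 2)*(D - 3) = (-2 + D)*(-3 + D) = (-3 + D)*(-2 + D))
k(-13) - (-5*(-7))*7 = (6 + (-13)**2 - 5*(-13)) - (-5*(-7))*7 = (6 + 169 + 65) - 35*7 = 240 - 1*245 = 240 - 245 = -5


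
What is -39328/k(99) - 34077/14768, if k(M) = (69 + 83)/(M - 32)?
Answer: -4864813159/280592 ≈ -17338.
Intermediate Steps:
k(M) = 152/(-32 + M)
-39328/k(99) - 34077/14768 = -39328/(152/(-32 + 99)) - 34077/14768 = -39328/(152/67) - 34077*1/14768 = -39328/(152*(1/67)) - 34077/14768 = -39328/152/67 - 34077/14768 = -39328*67/152 - 34077/14768 = -329372/19 - 34077/14768 = -4864813159/280592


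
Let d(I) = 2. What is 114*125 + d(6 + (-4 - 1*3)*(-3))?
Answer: 14252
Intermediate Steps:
114*125 + d(6 + (-4 - 1*3)*(-3)) = 114*125 + 2 = 14250 + 2 = 14252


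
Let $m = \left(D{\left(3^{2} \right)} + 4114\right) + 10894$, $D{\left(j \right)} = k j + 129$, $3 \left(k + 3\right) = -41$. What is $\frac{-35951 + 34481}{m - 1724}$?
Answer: $- \frac{490}{4421} \approx -0.11083$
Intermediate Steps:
$k = - \frac{50}{3}$ ($k = -3 + \frac{1}{3} \left(-41\right) = -3 - \frac{41}{3} = - \frac{50}{3} \approx -16.667$)
$D{\left(j \right)} = 129 - \frac{50 j}{3}$ ($D{\left(j \right)} = - \frac{50 j}{3} + 129 = 129 - \frac{50 j}{3}$)
$m = 14987$ ($m = \left(\left(129 - \frac{50 \cdot 3^{2}}{3}\right) + 4114\right) + 10894 = \left(\left(129 - 150\right) + 4114\right) + 10894 = \left(-21 + 4114\right) + 10894 = 4093 + 10894 = 14987$)
$\frac{-35951 + 34481}{m - 1724} = \frac{-35951 + 34481}{14987 - 1724} = - \frac{1470}{13263} = \left(-1470\right) \frac{1}{13263} = - \frac{490}{4421}$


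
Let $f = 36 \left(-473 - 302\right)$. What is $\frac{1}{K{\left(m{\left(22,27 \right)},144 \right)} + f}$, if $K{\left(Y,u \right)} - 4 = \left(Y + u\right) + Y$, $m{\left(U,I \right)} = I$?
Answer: $- \frac{1}{27698} \approx -3.6104 \cdot 10^{-5}$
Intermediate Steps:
$K{\left(Y,u \right)} = 4 + u + 2 Y$ ($K{\left(Y,u \right)} = 4 + \left(\left(Y + u\right) + Y\right) = 4 + \left(u + 2 Y\right) = 4 + u + 2 Y$)
$f = -27900$ ($f = 36 \left(-473 - 302\right) = 36 \left(-775\right) = -27900$)
$\frac{1}{K{\left(m{\left(22,27 \right)},144 \right)} + f} = \frac{1}{\left(4 + 144 + 2 \cdot 27\right) - 27900} = \frac{1}{\left(4 + 144 + 54\right) - 27900} = \frac{1}{202 - 27900} = \frac{1}{-27698} = - \frac{1}{27698}$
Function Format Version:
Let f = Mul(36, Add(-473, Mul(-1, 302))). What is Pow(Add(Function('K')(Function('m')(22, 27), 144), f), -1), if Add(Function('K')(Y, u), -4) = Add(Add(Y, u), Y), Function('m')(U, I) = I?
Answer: Rational(-1, 27698) ≈ -3.6104e-5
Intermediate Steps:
Function('K')(Y, u) = Add(4, u, Mul(2, Y)) (Function('K')(Y, u) = Add(4, Add(Add(Y, u), Y)) = Add(4, Add(u, Mul(2, Y))) = Add(4, u, Mul(2, Y)))
f = -27900 (f = Mul(36, Add(-473, -302)) = Mul(36, -775) = -27900)
Pow(Add(Function('K')(Function('m')(22, 27), 144), f), -1) = Pow(Add(Add(4, 144, Mul(2, 27)), -27900), -1) = Pow(Add(Add(4, 144, 54), -27900), -1) = Pow(Add(202, -27900), -1) = Pow(-27698, -1) = Rational(-1, 27698)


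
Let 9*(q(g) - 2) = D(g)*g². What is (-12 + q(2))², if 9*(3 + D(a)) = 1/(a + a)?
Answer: 840889/6561 ≈ 128.16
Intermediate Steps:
D(a) = -3 + 1/(18*a) (D(a) = -3 + 1/(9*(a + a)) = -3 + 1/(9*((2*a))) = -3 + (1/(2*a))/9 = -3 + 1/(18*a))
q(g) = 2 + g²*(-3 + 1/(18*g))/9 (q(g) = 2 + ((-3 + 1/(18*g))*g²)/9 = 2 + (g²*(-3 + 1/(18*g)))/9 = 2 + g²*(-3 + 1/(18*g))/9)
(-12 + q(2))² = (-12 + (2 - 1/162*2*(-1 + 54*2)))² = (-12 + (2 - 1/162*2*(-1 + 108)))² = (-12 + (2 - 1/162*2*107))² = (-12 + (2 - 107/81))² = (-12 + 55/81)² = (-917/81)² = 840889/6561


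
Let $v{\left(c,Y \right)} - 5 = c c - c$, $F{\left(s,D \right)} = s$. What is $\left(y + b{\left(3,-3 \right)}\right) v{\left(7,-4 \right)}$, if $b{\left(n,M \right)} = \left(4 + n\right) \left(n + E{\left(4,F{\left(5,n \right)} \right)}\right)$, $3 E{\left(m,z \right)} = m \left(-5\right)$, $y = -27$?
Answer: $- \frac{7426}{3} \approx -2475.3$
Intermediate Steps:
$E{\left(m,z \right)} = - \frac{5 m}{3}$ ($E{\left(m,z \right)} = \frac{m \left(-5\right)}{3} = \frac{\left(-5\right) m}{3} = - \frac{5 m}{3}$)
$v{\left(c,Y \right)} = 5 + c^{2} - c$ ($v{\left(c,Y \right)} = 5 - \left(c - c c\right) = 5 + \left(c^{2} - c\right) = 5 + c^{2} - c$)
$b{\left(n,M \right)} = \left(4 + n\right) \left(- \frac{20}{3} + n\right)$ ($b{\left(n,M \right)} = \left(4 + n\right) \left(n - \frac{20}{3}\right) = \left(4 + n\right) \left(- \frac{20}{3} + n\right)$)
$\left(y + b{\left(3,-3 \right)}\right) v{\left(7,-4 \right)} = \left(-27 - \left(\frac{104}{3} - 9\right)\right) \left(5 + 7^{2} - 7\right) = \left(-27 - \frac{77}{3}\right) \left(5 + 49 - 7\right) = \left(-27 - \frac{77}{3}\right) 47 = \left(- \frac{158}{3}\right) 47 = - \frac{7426}{3}$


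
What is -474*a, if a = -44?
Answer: 20856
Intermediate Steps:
-474*a = -474*(-44) = 20856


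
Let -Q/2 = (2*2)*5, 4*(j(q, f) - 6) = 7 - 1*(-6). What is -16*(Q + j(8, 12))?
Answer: 492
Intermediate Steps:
j(q, f) = 37/4 (j(q, f) = 6 + (7 - 1*(-6))/4 = 6 + (7 + 6)/4 = 6 + (¼)*13 = 6 + 13/4 = 37/4)
Q = -40 (Q = -2*2*2*5 = -8*5 = -2*20 = -40)
-16*(Q + j(8, 12)) = -16*(-40 + 37/4) = -16*(-123/4) = 492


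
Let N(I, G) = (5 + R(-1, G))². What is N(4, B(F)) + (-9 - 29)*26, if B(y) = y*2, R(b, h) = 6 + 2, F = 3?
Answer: -819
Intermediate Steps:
R(b, h) = 8
B(y) = 2*y
N(I, G) = 169 (N(I, G) = (5 + 8)² = 13² = 169)
N(4, B(F)) + (-9 - 29)*26 = 169 + (-9 - 29)*26 = 169 - 38*26 = 169 - 988 = -819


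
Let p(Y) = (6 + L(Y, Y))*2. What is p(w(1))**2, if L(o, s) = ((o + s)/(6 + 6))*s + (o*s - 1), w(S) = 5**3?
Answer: 11969454025/9 ≈ 1.3299e+9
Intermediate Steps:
w(S) = 125
L(o, s) = -1 + o*s + s*(o/12 + s/12) (L(o, s) = ((o + s)/12)*s + (-1 + o*s) = ((o + s)*(1/12))*s + (-1 + o*s) = (o/12 + s/12)*s + (-1 + o*s) = s*(o/12 + s/12) + (-1 + o*s) = -1 + o*s + s*(o/12 + s/12))
p(Y) = 10 + 7*Y**2/3 (p(Y) = (6 + (-1 + Y**2/12 + 13*Y*Y/12))*2 = (6 + (-1 + Y**2/12 + 13*Y**2/12))*2 = (6 + (-1 + 7*Y**2/6))*2 = (5 + 7*Y**2/6)*2 = 10 + 7*Y**2/3)
p(w(1))**2 = (10 + (7/3)*125**2)**2 = (10 + (7/3)*15625)**2 = (10 + 109375/3)**2 = (109405/3)**2 = 11969454025/9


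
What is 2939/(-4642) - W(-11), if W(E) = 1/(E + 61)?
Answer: -37898/58025 ≈ -0.65313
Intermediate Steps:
W(E) = 1/(61 + E)
2939/(-4642) - W(-11) = 2939/(-4642) - 1/(61 - 11) = 2939*(-1/4642) - 1/50 = -2939/4642 - 1*1/50 = -2939/4642 - 1/50 = -37898/58025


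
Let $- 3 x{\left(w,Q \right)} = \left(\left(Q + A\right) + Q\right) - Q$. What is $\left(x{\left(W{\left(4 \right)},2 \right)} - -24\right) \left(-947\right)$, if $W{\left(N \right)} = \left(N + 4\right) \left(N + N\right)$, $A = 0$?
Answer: $- \frac{66290}{3} \approx -22097.0$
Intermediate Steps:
$W{\left(N \right)} = 2 N \left(4 + N\right)$ ($W{\left(N \right)} = \left(4 + N\right) 2 N = 2 N \left(4 + N\right)$)
$x{\left(w,Q \right)} = - \frac{Q}{3}$ ($x{\left(w,Q \right)} = - \frac{\left(\left(Q + 0\right) + Q\right) - Q}{3} = - \frac{\left(Q + Q\right) - Q}{3} = - \frac{2 Q - Q}{3} = - \frac{Q}{3}$)
$\left(x{\left(W{\left(4 \right)},2 \right)} - -24\right) \left(-947\right) = \left(\left(- \frac{1}{3}\right) 2 - -24\right) \left(-947\right) = \left(- \frac{2}{3} + 24\right) \left(-947\right) = \frac{70}{3} \left(-947\right) = - \frac{66290}{3}$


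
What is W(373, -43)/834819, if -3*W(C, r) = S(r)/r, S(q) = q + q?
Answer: -2/2504457 ≈ -7.9858e-7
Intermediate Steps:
S(q) = 2*q
W(C, r) = -⅔ (W(C, r) = -2*r/(3*r) = -⅓*2 = -⅔)
W(373, -43)/834819 = -⅔/834819 = -⅔*1/834819 = -2/2504457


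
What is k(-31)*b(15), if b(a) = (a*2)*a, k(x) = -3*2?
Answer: -2700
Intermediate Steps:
k(x) = -6
b(a) = 2*a² (b(a) = (2*a)*a = 2*a²)
k(-31)*b(15) = -12*15² = -12*225 = -6*450 = -2700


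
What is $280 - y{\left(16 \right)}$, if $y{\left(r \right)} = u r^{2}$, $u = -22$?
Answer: $5912$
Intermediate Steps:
$y{\left(r \right)} = - 22 r^{2}$
$280 - y{\left(16 \right)} = 280 - - 22 \cdot 16^{2} = 280 - \left(-22\right) 256 = 280 - -5632 = 280 + 5632 = 5912$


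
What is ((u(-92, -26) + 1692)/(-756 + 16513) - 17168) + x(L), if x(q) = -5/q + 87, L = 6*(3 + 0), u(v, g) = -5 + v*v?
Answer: -4844511773/283626 ≈ -17081.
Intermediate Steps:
u(v, g) = -5 + v²
L = 18 (L = 6*3 = 18)
x(q) = 87 - 5/q
((u(-92, -26) + 1692)/(-756 + 16513) - 17168) + x(L) = (((-5 + (-92)²) + 1692)/(-756 + 16513) - 17168) + (87 - 5/18) = (((-5 + 8464) + 1692)/15757 - 17168) + (87 - 5*1/18) = ((8459 + 1692)*(1/15757) - 17168) + (87 - 5/18) = (10151*(1/15757) - 17168) + 1561/18 = (10151/15757 - 17168) + 1561/18 = -270506025/15757 + 1561/18 = -4844511773/283626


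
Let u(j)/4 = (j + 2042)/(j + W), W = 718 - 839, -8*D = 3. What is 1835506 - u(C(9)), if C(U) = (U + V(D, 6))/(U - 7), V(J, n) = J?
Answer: 3427020666/1867 ≈ 1.8356e+6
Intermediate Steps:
D = -3/8 (D = -⅛*3 = -3/8 ≈ -0.37500)
W = -121
C(U) = (-3/8 + U)/(-7 + U) (C(U) = (U - 3/8)/(U - 7) = (-3/8 + U)/(-7 + U))
u(j) = 4*(2042 + j)/(-121 + j) (u(j) = 4*((j + 2042)/(j - 121)) = 4*((2042 + j)/(-121 + j)) = 4*(2042 + j)/(-121 + j))
1835506 - u(C(9)) = 1835506 - 4*(2042 + (-3/8 + 9)/(-7 + 9))/(-121 + (-3/8 + 9)/(-7 + 9)) = 1835506 - 4*(2042 + (69/8)/2)/(-121 + (69/8)/2) = 1835506 - 4*(2042 + (½)*(69/8))/(-121 + (½)*(69/8)) = 1835506 - 4*(2042 + 69/16)/(-121 + 69/16) = 1835506 - 4*32741/((-1867/16)*16) = 1835506 - 4*(-16)*32741/(1867*16) = 1835506 - 1*(-130964/1867) = 1835506 + 130964/1867 = 3427020666/1867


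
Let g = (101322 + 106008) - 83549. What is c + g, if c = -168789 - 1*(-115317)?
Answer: 70309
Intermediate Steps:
c = -53472 (c = -168789 + 115317 = -53472)
g = 123781 (g = 207330 - 83549 = 123781)
c + g = -53472 + 123781 = 70309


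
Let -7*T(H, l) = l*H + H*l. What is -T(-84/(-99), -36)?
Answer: -96/11 ≈ -8.7273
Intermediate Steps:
T(H, l) = -2*H*l/7 (T(H, l) = -(l*H + H*l)/7 = -(H*l + H*l)/7 = -2*H*l/7)
-T(-84/(-99), -36) = -(-2)*(-84/(-99))*(-36)/7 = -(-2)*(-84*(-1/99))*(-36)/7 = -(-2)*28*(-36)/(7*33) = -1*96/11 = -96/11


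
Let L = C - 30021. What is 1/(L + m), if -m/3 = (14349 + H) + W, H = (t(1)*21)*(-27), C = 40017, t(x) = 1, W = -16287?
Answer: 1/17511 ≈ 5.7107e-5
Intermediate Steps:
H = -567 (H = (1*21)*(-27) = 21*(-27) = -567)
L = 9996 (L = 40017 - 30021 = 9996)
m = 7515 (m = -3*((14349 - 567) - 16287) = -3*(13782 - 16287) = -3*(-2505) = 7515)
1/(L + m) = 1/(9996 + 7515) = 1/17511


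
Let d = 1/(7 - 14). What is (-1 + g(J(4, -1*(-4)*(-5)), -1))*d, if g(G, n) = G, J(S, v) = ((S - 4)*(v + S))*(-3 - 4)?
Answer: ⅐ ≈ 0.14286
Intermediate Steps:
J(S, v) = -7*(-4 + S)*(S + v) (J(S, v) = ((-4 + S)*(S + v))*(-7) = -7*(-4 + S)*(S + v))
d = -⅐ (d = 1/(-7) = -⅐ ≈ -0.14286)
(-1 + g(J(4, -1*(-4)*(-5)), -1))*d = (-1 + (-7*4² + 28*4 + 28*(-1*(-4)*(-5)) - 7*4*-1*(-4)*(-5)))*(-⅐) = (-1 + (-7*16 + 112 + 28*(4*(-5)) - 7*4*4*(-5)))*(-⅐) = (-1 + (-112 + 112 + 28*(-20) - 7*4*(-20)))*(-⅐) = (-1 + (-112 + 112 - 560 + 560))*(-⅐) = (-1 + 0)*(-⅐) = -1*(-⅐) = ⅐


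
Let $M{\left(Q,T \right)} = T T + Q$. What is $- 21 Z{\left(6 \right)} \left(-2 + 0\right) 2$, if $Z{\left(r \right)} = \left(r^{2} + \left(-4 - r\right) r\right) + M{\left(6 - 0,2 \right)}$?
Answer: $-1176$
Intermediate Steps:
$M{\left(Q,T \right)} = Q + T^{2}$ ($M{\left(Q,T \right)} = T^{2} + Q = Q + T^{2}$)
$Z{\left(r \right)} = 10 + r^{2} + r \left(-4 - r\right)$ ($Z{\left(r \right)} = \left(r^{2} + \left(-4 - r\right) r\right) + \left(\left(6 - 0\right) + 2^{2}\right) = \left(r^{2} + r \left(-4 - r\right)\right) + \left(\left(6 + 0\right) + 4\right) = \left(r^{2} + r \left(-4 - r\right)\right) + \left(6 + 4\right) = \left(r^{2} + r \left(-4 - r\right)\right) + 10 = 10 + r^{2} + r \left(-4 - r\right)$)
$- 21 Z{\left(6 \right)} \left(-2 + 0\right) 2 = - 21 \left(10 - 24\right) \left(-2 + 0\right) 2 = - 21 \left(10 - 24\right) \left(\left(-2\right) 2\right) = \left(-21\right) \left(-14\right) \left(-4\right) = 294 \left(-4\right) = -1176$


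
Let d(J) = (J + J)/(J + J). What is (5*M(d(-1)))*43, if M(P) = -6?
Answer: -1290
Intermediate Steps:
d(J) = 1 (d(J) = (2*J)/((2*J)) = (2*J)*(1/(2*J)) = 1)
(5*M(d(-1)))*43 = (5*(-6))*43 = -30*43 = -1290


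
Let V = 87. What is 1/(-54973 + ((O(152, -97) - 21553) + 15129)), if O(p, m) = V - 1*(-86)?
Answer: -1/61224 ≈ -1.6333e-5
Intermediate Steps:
O(p, m) = 173 (O(p, m) = 87 - 1*(-86) = 87 + 86 = 173)
1/(-54973 + ((O(152, -97) - 21553) + 15129)) = 1/(-54973 + ((173 - 21553) + 15129)) = 1/(-54973 + (-21380 + 15129)) = 1/(-54973 - 6251) = 1/(-61224) = -1/61224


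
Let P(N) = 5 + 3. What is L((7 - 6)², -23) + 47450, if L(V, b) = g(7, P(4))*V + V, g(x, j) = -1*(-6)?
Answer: 47457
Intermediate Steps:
P(N) = 8
g(x, j) = 6
L(V, b) = 7*V (L(V, b) = 6*V + V = 7*V)
L((7 - 6)², -23) + 47450 = 7*(7 - 6)² + 47450 = 7*1² + 47450 = 7*1 + 47450 = 7 + 47450 = 47457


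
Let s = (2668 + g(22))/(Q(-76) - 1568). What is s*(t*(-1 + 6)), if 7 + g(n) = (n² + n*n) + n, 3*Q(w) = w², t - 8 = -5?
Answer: 164295/1072 ≈ 153.26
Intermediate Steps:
t = 3 (t = 8 - 5 = 3)
Q(w) = w²/3
g(n) = -7 + n + 2*n² (g(n) = -7 + ((n² + n*n) + n) = -7 + ((n² + n²) + n) = -7 + (2*n² + n) = -7 + (n + 2*n²) = -7 + n + 2*n²)
s = 10953/1072 (s = (2668 + (-7 + 22 + 2*22²))/((⅓)*(-76)² - 1568) = (2668 + (-7 + 22 + 2*484))/((⅓)*5776 - 1568) = (2668 + (-7 + 22 + 968))/(5776/3 - 1568) = (2668 + 983)/(1072/3) = 3651*(3/1072) = 10953/1072 ≈ 10.217)
s*(t*(-1 + 6)) = 10953*(3*(-1 + 6))/1072 = 10953*(3*5)/1072 = (10953/1072)*15 = 164295/1072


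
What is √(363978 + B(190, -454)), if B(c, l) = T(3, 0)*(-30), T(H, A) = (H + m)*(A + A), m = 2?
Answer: 3*√40442 ≈ 603.31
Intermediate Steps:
T(H, A) = 2*A*(2 + H) (T(H, A) = (H + 2)*(A + A) = (2 + H)*(2*A) = 2*A*(2 + H))
B(c, l) = 0 (B(c, l) = (2*0*(2 + 3))*(-30) = (2*0*5)*(-30) = 0*(-30) = 0)
√(363978 + B(190, -454)) = √(363978 + 0) = √363978 = 3*√40442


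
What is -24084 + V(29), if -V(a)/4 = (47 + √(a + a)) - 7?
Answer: -24244 - 4*√58 ≈ -24274.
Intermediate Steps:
V(a) = -160 - 4*√2*√a (V(a) = -4*((47 + √(a + a)) - 7) = -4*((47 + √(2*a)) - 7) = -4*((47 + √2*√a) - 7) = -4*(40 + √2*√a) = -160 - 4*√2*√a)
-24084 + V(29) = -24084 + (-160 - 4*√2*√29) = -24084 + (-160 - 4*√58) = -24244 - 4*√58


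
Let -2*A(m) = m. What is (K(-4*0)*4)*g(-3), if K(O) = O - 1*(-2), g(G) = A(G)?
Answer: 12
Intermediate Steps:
A(m) = -m/2
g(G) = -G/2
K(O) = 2 + O (K(O) = O + 2 = 2 + O)
(K(-4*0)*4)*g(-3) = ((2 - 4*0)*4)*(-1/2*(-3)) = ((2 + 0)*4)*(3/2) = (2*4)*(3/2) = 8*(3/2) = 12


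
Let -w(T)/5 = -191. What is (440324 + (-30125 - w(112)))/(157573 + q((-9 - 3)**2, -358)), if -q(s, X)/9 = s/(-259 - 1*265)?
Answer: 53610964/20642387 ≈ 2.5971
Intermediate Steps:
w(T) = 955 (w(T) = -5*(-191) = 955)
q(s, X) = 9*s/524 (q(s, X) = -9*s/(-259 - 1*265) = -9*s/(-259 - 265) = -9*s/(-524) = -9*s*(-1)/524 = -(-9)*s/524 = 9*s/524)
(440324 + (-30125 - w(112)))/(157573 + q((-9 - 3)**2, -358)) = (440324 + (-30125 - 1*955))/(157573 + 9*(-9 - 3)**2/524) = (440324 + (-30125 - 955))/(157573 + (9/524)*(-12)**2) = (440324 - 31080)/(157573 + (9/524)*144) = 409244/(157573 + 324/131) = 409244/(20642387/131) = 409244*(131/20642387) = 53610964/20642387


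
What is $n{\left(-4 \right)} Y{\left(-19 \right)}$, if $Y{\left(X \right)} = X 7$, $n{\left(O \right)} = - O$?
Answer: $-532$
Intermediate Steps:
$Y{\left(X \right)} = 7 X$
$n{\left(-4 \right)} Y{\left(-19 \right)} = \left(-1\right) \left(-4\right) 7 \left(-19\right) = 4 \left(-133\right) = -532$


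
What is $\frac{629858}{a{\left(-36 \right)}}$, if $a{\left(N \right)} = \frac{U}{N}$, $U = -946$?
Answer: $\frac{11337444}{473} \approx 23969.0$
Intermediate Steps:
$a{\left(N \right)} = - \frac{946}{N}$
$\frac{629858}{a{\left(-36 \right)}} = \frac{629858}{\left(-946\right) \frac{1}{-36}} = \frac{629858}{\left(-946\right) \left(- \frac{1}{36}\right)} = \frac{629858}{\frac{473}{18}} = 629858 \cdot \frac{18}{473} = \frac{11337444}{473}$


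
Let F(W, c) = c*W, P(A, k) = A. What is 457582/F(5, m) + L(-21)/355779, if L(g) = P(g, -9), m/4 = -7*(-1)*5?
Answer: 27133008613/41507550 ≈ 653.69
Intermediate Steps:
m = 140 (m = 4*(-7*(-1)*5) = 4*(7*5) = 4*35 = 140)
F(W, c) = W*c
L(g) = g
457582/F(5, m) + L(-21)/355779 = 457582/((5*140)) - 21/355779 = 457582/700 - 21*1/355779 = 457582*(1/700) - 7/118593 = 228791/350 - 7/118593 = 27133008613/41507550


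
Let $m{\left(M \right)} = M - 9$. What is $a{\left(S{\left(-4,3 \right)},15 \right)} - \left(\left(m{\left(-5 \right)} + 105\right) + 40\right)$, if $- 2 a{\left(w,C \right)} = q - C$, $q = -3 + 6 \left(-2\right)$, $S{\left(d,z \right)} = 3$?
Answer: $-116$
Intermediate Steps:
$m{\left(M \right)} = -9 + M$
$q = -15$ ($q = -3 - 12 = -15$)
$a{\left(w,C \right)} = \frac{15}{2} + \frac{C}{2}$ ($a{\left(w,C \right)} = - \frac{-15 - C}{2} = \frac{15}{2} + \frac{C}{2}$)
$a{\left(S{\left(-4,3 \right)},15 \right)} - \left(\left(m{\left(-5 \right)} + 105\right) + 40\right) = \left(\frac{15}{2} + \frac{1}{2} \cdot 15\right) - \left(\left(\left(-9 - 5\right) + 105\right) + 40\right) = \left(\frac{15}{2} + \frac{15}{2}\right) - \left(\left(-14 + 105\right) + 40\right) = 15 - \left(91 + 40\right) = 15 - 131 = -116$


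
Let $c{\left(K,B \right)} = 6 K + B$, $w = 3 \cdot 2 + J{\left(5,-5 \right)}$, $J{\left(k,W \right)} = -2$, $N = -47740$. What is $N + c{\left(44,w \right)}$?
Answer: $-47472$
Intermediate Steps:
$w = 4$ ($w = 3 \cdot 2 - 2 = 6 - 2 = 4$)
$c{\left(K,B \right)} = B + 6 K$
$N + c{\left(44,w \right)} = -47740 + \left(4 + 6 \cdot 44\right) = -47740 + \left(4 + 264\right) = -47740 + 268 = -47472$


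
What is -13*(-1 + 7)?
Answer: -78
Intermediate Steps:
-13*(-1 + 7) = -13*6 = -78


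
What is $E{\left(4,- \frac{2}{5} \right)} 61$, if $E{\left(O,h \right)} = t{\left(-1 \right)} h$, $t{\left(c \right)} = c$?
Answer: $\frac{122}{5} \approx 24.4$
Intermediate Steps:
$E{\left(O,h \right)} = - h$
$E{\left(4,- \frac{2}{5} \right)} 61 = - \frac{-2}{5} \cdot 61 = \left(-1\right) \left(- \frac{2}{5}\right) 61 = \frac{2}{5} \cdot 61 = \frac{122}{5}$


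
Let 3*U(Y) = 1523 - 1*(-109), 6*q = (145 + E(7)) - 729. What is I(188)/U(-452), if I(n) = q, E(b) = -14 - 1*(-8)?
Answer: -295/1632 ≈ -0.18076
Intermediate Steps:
E(b) = -6 (E(b) = -14 + 8 = -6)
q = -295/3 (q = ((145 - 6) - 729)/6 = (139 - 729)/6 = (⅙)*(-590) = -295/3 ≈ -98.333)
I(n) = -295/3
U(Y) = 544 (U(Y) = (1523 - 1*(-109))/3 = (1523 + 109)/3 = (⅓)*1632 = 544)
I(188)/U(-452) = -295/3/544 = -295/3*1/544 = -295/1632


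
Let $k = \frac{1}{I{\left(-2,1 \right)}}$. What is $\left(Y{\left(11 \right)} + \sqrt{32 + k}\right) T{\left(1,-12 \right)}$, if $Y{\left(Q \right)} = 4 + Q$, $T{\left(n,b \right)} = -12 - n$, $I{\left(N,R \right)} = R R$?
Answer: $-195 - 13 \sqrt{33} \approx -269.68$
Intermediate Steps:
$I{\left(N,R \right)} = R^{2}$
$k = 1$ ($k = \frac{1}{1^{2}} = 1^{-1} = 1$)
$\left(Y{\left(11 \right)} + \sqrt{32 + k}\right) T{\left(1,-12 \right)} = \left(\left(4 + 11\right) + \sqrt{32 + 1}\right) \left(-12 - 1\right) = \left(15 + \sqrt{33}\right) \left(-12 - 1\right) = \left(15 + \sqrt{33}\right) \left(-13\right) = -195 - 13 \sqrt{33}$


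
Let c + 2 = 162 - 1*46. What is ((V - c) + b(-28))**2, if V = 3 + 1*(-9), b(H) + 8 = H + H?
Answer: 33856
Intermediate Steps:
b(H) = -8 + 2*H (b(H) = -8 + (H + H) = -8 + 2*H)
c = 114 (c = -2 + (162 - 1*46) = -2 + (162 - 46) = -2 + 116 = 114)
V = -6 (V = 3 - 9 = -6)
((V - c) + b(-28))**2 = ((-6 - 1*114) + (-8 + 2*(-28)))**2 = ((-6 - 114) + (-8 - 56))**2 = (-120 - 64)**2 = (-184)**2 = 33856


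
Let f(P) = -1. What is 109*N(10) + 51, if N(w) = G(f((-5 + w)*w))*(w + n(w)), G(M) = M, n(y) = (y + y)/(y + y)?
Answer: -1148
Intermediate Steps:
n(y) = 1 (n(y) = (2*y)/((2*y)) = (2*y)*(1/(2*y)) = 1)
N(w) = -1 - w (N(w) = -(w + 1) = -(1 + w) = -1 - w)
109*N(10) + 51 = 109*(-1 - 1*10) + 51 = 109*(-1 - 10) + 51 = 109*(-11) + 51 = -1199 + 51 = -1148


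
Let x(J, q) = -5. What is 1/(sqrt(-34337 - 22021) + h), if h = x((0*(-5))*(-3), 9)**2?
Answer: 25/56983 - 3*I*sqrt(6262)/56983 ≈ 0.00043873 - 0.0041661*I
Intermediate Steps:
h = 25 (h = (-5)**2 = 25)
1/(sqrt(-34337 - 22021) + h) = 1/(sqrt(-34337 - 22021) + 25) = 1/(sqrt(-56358) + 25) = 1/(3*I*sqrt(6262) + 25) = 1/(25 + 3*I*sqrt(6262))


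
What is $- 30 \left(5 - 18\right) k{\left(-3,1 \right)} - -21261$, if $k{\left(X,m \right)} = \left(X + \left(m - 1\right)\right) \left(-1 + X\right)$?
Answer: $25941$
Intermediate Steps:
$k{\left(X,m \right)} = \left(-1 + X\right) \left(-1 + X + m\right)$ ($k{\left(X,m \right)} = \left(X + \left(m - 1\right)\right) \left(-1 + X\right) = \left(X + \left(-1 + m\right)\right) \left(-1 + X\right) = \left(-1 + X + m\right) \left(-1 + X\right) = \left(-1 + X\right) \left(-1 + X + m\right)$)
$- 30 \left(5 - 18\right) k{\left(-3,1 \right)} - -21261 = - 30 \left(5 - 18\right) \left(1 + \left(-3\right)^{2} - 1 - -6 - 3\right) - -21261 = \left(-30\right) \left(-13\right) \left(1 + 9 - 1 + 6 - 3\right) + 21261 = 390 \cdot 12 + 21261 = 4680 + 21261 = 25941$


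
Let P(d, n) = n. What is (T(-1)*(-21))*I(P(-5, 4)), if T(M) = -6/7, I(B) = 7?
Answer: 126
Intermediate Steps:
T(M) = -6/7 (T(M) = -6*⅐ = -6/7)
(T(-1)*(-21))*I(P(-5, 4)) = -6/7*(-21)*7 = 18*7 = 126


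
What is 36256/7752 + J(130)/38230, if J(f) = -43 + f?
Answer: 173342663/37044870 ≈ 4.6793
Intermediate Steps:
36256/7752 + J(130)/38230 = 36256/7752 + (-43 + 130)/38230 = 36256*(1/7752) + 87*(1/38230) = 4532/969 + 87/38230 = 173342663/37044870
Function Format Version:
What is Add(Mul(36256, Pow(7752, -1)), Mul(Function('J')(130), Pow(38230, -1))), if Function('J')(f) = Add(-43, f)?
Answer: Rational(173342663, 37044870) ≈ 4.6793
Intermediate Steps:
Add(Mul(36256, Pow(7752, -1)), Mul(Function('J')(130), Pow(38230, -1))) = Add(Mul(36256, Pow(7752, -1)), Mul(Add(-43, 130), Pow(38230, -1))) = Add(Mul(36256, Rational(1, 7752)), Mul(87, Rational(1, 38230))) = Add(Rational(4532, 969), Rational(87, 38230)) = Rational(173342663, 37044870)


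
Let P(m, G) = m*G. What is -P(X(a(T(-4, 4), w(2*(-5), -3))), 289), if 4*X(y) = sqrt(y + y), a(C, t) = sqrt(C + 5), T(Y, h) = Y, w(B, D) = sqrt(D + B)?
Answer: -289*sqrt(2)/4 ≈ -102.18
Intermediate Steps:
w(B, D) = sqrt(B + D)
a(C, t) = sqrt(5 + C)
X(y) = sqrt(2)*sqrt(y)/4 (X(y) = sqrt(y + y)/4 = sqrt(2*y)/4 = (sqrt(2)*sqrt(y))/4 = sqrt(2)*sqrt(y)/4)
P(m, G) = G*m
-P(X(a(T(-4, 4), w(2*(-5), -3))), 289) = -289*sqrt(2)*sqrt(sqrt(5 - 4))/4 = -289*sqrt(2)*sqrt(sqrt(1))/4 = -289*sqrt(2)*sqrt(1)/4 = -289*(1/4)*sqrt(2)*1 = -289*sqrt(2)/4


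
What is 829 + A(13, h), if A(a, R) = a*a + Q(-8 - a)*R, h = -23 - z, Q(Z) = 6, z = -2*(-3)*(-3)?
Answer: 968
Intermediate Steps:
z = -18 (z = 6*(-3) = -18)
h = -5 (h = -23 - 1*(-18) = -23 + 18 = -5)
A(a, R) = a² + 6*R (A(a, R) = a*a + 6*R = a² + 6*R)
829 + A(13, h) = 829 + (13² + 6*(-5)) = 829 + (169 - 30) = 829 + 139 = 968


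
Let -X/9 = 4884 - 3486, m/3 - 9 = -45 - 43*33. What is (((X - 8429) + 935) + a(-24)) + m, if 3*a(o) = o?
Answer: -24449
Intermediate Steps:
a(o) = o/3
m = -4365 (m = 27 + 3*(-45 - 43*33) = 27 + 3*(-45 - 1419) = 27 + 3*(-1464) = 27 - 4392 = -4365)
X = -12582 (X = -9*(4884 - 3486) = -9*1398 = -12582)
(((X - 8429) + 935) + a(-24)) + m = (((-12582 - 8429) + 935) + (⅓)*(-24)) - 4365 = ((-21011 + 935) - 8) - 4365 = (-20076 - 8) - 4365 = -20084 - 4365 = -24449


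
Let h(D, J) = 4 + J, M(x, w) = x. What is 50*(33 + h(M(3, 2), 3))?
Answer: 2000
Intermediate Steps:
50*(33 + h(M(3, 2), 3)) = 50*(33 + (4 + 3)) = 50*(33 + 7) = 50*40 = 2000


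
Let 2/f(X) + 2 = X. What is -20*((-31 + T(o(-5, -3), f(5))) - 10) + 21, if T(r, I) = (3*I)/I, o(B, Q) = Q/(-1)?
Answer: 781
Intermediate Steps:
f(X) = 2/(-2 + X)
o(B, Q) = -Q (o(B, Q) = Q*(-1) = -Q)
T(r, I) = 3
-20*((-31 + T(o(-5, -3), f(5))) - 10) + 21 = -20*((-31 + 3) - 10) + 21 = -20*(-28 - 10) + 21 = -20*(-38) + 21 = 760 + 21 = 781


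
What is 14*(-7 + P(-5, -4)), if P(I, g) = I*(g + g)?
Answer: 462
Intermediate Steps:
P(I, g) = 2*I*g (P(I, g) = I*(2*g) = 2*I*g)
14*(-7 + P(-5, -4)) = 14*(-7 + 2*(-5)*(-4)) = 14*(-7 + 40) = 14*33 = 462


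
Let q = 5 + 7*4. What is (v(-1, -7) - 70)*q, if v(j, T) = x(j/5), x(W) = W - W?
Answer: -2310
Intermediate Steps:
q = 33 (q = 5 + 28 = 33)
x(W) = 0
v(j, T) = 0
(v(-1, -7) - 70)*q = (0 - 70)*33 = -70*33 = -2310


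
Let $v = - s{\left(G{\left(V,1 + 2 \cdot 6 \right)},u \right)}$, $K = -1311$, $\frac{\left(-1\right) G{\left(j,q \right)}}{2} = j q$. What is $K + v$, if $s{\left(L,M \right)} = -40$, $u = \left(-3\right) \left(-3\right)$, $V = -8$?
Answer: $-1271$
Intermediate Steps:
$G{\left(j,q \right)} = - 2 j q$
$u = 9$
$v = 40$ ($v = \left(-1\right) \left(-40\right) = 40$)
$K + v = -1311 + 40 = -1271$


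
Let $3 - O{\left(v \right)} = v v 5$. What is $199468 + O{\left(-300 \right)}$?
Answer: $-250529$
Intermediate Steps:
$O{\left(v \right)} = 3 - 5 v^{2}$ ($O{\left(v \right)} = 3 - v v 5 = 3 - v^{2} \cdot 5 = 3 - 5 v^{2}$)
$199468 + O{\left(-300 \right)} = 199468 + \left(3 - 5 \left(-300\right)^{2}\right) = 199468 + \left(3 - 450000\right) = 199468 - 449997 = -250529$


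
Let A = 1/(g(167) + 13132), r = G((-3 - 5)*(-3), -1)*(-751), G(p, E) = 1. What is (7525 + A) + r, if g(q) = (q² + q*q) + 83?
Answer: 467358583/68993 ≈ 6774.0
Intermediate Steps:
g(q) = 83 + 2*q² (g(q) = (q² + q²) + 83 = 2*q² + 83 = 83 + 2*q²)
r = -751 (r = 1*(-751) = -751)
A = 1/68993 (A = 1/((83 + 2*167²) + 13132) = 1/((83 + 2*27889) + 13132) = 1/((83 + 55778) + 13132) = 1/(55861 + 13132) = 1/68993 ≈ 1.4494e-5)
(7525 + A) + r = (7525 + 1/68993) - 751 = 519172326/68993 - 751 = 467358583/68993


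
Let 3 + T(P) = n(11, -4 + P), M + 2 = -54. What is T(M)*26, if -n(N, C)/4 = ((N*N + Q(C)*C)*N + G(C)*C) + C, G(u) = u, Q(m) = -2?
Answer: -643942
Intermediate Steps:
M = -56 (M = -2 - 54 = -56)
n(N, C) = -4*C - 4*C² - 4*N*(N² - 2*C) (n(N, C) = -4*(((N*N - 2*C)*N + C*C) + C) = -4*(((N² - 2*C)*N + C²) + C) = -4*((N*(N² - 2*C) + C²) + C) = -4*((C² + N*(N² - 2*C)) + C) = -4*(C + C² + N*(N² - 2*C)) = -4*C - 4*C² - 4*N*(N² - 2*C))
T(P) = -5663 - 4*(-4 + P)² + 84*P (T(P) = -3 + (-4*(-4 + P) - 4*(-4 + P)² - 4*11³ + 8*(-4 + P)*11) = -3 + ((16 - 4*P) - 4*(-4 + P)² - 4*1331 + (-352 + 88*P)) = -3 + ((16 - 4*P) - 4*(-4 + P)² - 5324 + (-352 + 88*P)) = -3 + (-5660 - 4*(-4 + P)² + 84*P) = -5663 - 4*(-4 + P)² + 84*P)
T(M)*26 = (-5727 - 4*(-56)² + 116*(-56))*26 = (-5727 - 4*3136 - 6496)*26 = (-5727 - 12544 - 6496)*26 = -24767*26 = -643942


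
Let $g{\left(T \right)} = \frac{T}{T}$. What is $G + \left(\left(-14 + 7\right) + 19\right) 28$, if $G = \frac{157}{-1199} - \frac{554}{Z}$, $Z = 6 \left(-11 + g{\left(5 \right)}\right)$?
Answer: $\frac{12413333}{35970} \approx 345.1$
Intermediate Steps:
$g{\left(T \right)} = 1$
$Z = -60$ ($Z = 6 \left(-11 + 1\right) = 6 \left(-10\right) = -60$)
$G = \frac{327413}{35970}$ ($G = \frac{157}{-1199} - \frac{554}{-60} = 157 \left(- \frac{1}{1199}\right) - - \frac{277}{30} = - \frac{157}{1199} + \frac{277}{30} = \frac{327413}{35970} \approx 9.1024$)
$G + \left(\left(-14 + 7\right) + 19\right) 28 = \frac{327413}{35970} + \left(\left(-14 + 7\right) + 19\right) 28 = \frac{327413}{35970} + \left(-7 + 19\right) 28 = \frac{327413}{35970} + 12 \cdot 28 = \frac{327413}{35970} + 336 = \frac{12413333}{35970}$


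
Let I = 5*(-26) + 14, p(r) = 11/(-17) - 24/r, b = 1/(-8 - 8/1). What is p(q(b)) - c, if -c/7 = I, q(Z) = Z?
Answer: -7287/17 ≈ -428.65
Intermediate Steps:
b = -1/16 (b = 1/(-8 - 8*1) = 1/(-8 - 8) = 1/(-16) = -1/16 ≈ -0.062500)
p(r) = -11/17 - 24/r (p(r) = 11*(-1/17) - 24/r = -11/17 - 24/r)
I = -116 (I = -130 + 14 = -116)
c = 812 (c = -7*(-116) = 812)
p(q(b)) - c = (-11/17 - 24/(-1/16)) - 1*812 = (-11/17 - 24*(-16)) - 812 = (-11/17 + 384) - 812 = 6517/17 - 812 = -7287/17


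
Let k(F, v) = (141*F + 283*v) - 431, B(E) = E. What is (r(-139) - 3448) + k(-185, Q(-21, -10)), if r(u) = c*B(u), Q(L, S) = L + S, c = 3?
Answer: -39154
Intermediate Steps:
k(F, v) = -431 + 141*F + 283*v
r(u) = 3*u
(r(-139) - 3448) + k(-185, Q(-21, -10)) = (3*(-139) - 3448) + (-431 + 141*(-185) + 283*(-21 - 10)) = (-417 - 3448) + (-431 - 26085 + 283*(-31)) = -3865 + (-431 - 26085 - 8773) = -3865 - 35289 = -39154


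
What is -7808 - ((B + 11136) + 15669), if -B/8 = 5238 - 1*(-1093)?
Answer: 16035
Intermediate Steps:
B = -50648 (B = -8*(5238 - 1*(-1093)) = -8*(5238 + 1093) = -8*6331 = -50648)
-7808 - ((B + 11136) + 15669) = -7808 - ((-50648 + 11136) + 15669) = -7808 - (-39512 + 15669) = -7808 - 1*(-23843) = -7808 + 23843 = 16035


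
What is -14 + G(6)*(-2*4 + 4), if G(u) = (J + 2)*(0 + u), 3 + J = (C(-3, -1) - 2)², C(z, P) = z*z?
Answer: -1166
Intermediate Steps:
C(z, P) = z²
J = 46 (J = -3 + ((-3)² - 2)² = -3 + (9 - 2)² = -3 + 7² = -3 + 49 = 46)
G(u) = 48*u (G(u) = (46 + 2)*(0 + u) = 48*u)
-14 + G(6)*(-2*4 + 4) = -14 + (48*6)*(-2*4 + 4) = -14 + 288*(-8 + 4) = -14 + 288*(-4) = -14 - 1152 = -1166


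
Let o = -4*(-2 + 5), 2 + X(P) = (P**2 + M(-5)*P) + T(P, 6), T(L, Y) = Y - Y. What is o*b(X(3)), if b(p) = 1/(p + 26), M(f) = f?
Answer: -2/3 ≈ -0.66667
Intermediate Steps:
T(L, Y) = 0
X(P) = -2 + P**2 - 5*P (X(P) = -2 + ((P**2 - 5*P) + 0) = -2 + (P**2 - 5*P) = -2 + P**2 - 5*P)
b(p) = 1/(26 + p)
o = -12 (o = -4*3 = -12)
o*b(X(3)) = -12/(26 + (-2 + 3**2 - 5*3)) = -12/(26 + (-2 + 9 - 15)) = -12/(26 - 8) = -12/18 = -12*1/18 = -2/3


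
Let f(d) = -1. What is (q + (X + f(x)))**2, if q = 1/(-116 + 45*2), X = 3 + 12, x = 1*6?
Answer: 131769/676 ≈ 194.92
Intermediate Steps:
x = 6
X = 15
q = -1/26 (q = 1/(-116 + 90) = 1/(-26) = -1/26 ≈ -0.038462)
(q + (X + f(x)))**2 = (-1/26 + (15 - 1))**2 = (-1/26 + 14)**2 = (363/26)**2 = 131769/676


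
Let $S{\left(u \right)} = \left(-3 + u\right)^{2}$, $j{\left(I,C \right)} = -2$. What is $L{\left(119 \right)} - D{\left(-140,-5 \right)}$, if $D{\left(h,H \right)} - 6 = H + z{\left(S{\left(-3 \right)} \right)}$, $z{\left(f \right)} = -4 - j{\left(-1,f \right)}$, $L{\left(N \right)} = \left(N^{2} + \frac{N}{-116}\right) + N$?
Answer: $\frac{1656477}{116} \approx 14280.0$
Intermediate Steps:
$L{\left(N \right)} = N^{2} + \frac{115 N}{116}$ ($L{\left(N \right)} = \left(N^{2} - \frac{N}{116}\right) + N = N^{2} + \frac{115 N}{116}$)
$z{\left(f \right)} = -2$ ($z{\left(f \right)} = -4 - -2 = -4 + 2 = -2$)
$D{\left(h,H \right)} = 4 + H$ ($D{\left(h,H \right)} = 6 + \left(H - 2\right) = 6 + \left(-2 + H\right) = 4 + H$)
$L{\left(119 \right)} - D{\left(-140,-5 \right)} = \frac{1}{116} \cdot 119 \left(115 + 116 \cdot 119\right) - \left(4 - 5\right) = \frac{1}{116} \cdot 119 \left(115 + 13804\right) - -1 = \frac{1}{116} \cdot 119 \cdot 13919 + 1 = \frac{1656361}{116} + 1 = \frac{1656477}{116}$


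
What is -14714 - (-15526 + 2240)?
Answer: -1428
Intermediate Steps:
-14714 - (-15526 + 2240) = -14714 - 1*(-13286) = -14714 + 13286 = -1428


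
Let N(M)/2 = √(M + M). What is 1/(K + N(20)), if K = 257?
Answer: 257/65889 - 4*√10/65889 ≈ 0.0037085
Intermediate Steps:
N(M) = 2*√2*√M (N(M) = 2*√(M + M) = 2*√(2*M) = 2*(√2*√M) = 2*√2*√M)
1/(K + N(20)) = 1/(257 + 2*√2*√20) = 1/(257 + 2*√2*(2*√5)) = 1/(257 + 4*√10)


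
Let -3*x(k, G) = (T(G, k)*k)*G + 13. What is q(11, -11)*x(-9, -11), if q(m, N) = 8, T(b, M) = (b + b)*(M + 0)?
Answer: -156920/3 ≈ -52307.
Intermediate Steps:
T(b, M) = 2*M*b (T(b, M) = (2*b)*M = 2*M*b)
x(k, G) = -13/3 - 2*G²*k²/3 (x(k, G) = -(((2*k*G)*k)*G + 13)/3 = -(((2*G*k)*k)*G + 13)/3 = -((2*G*k²)*G + 13)/3 = -(2*G²*k² + 13)/3 = -(13 + 2*G²*k²)/3 = -13/3 - 2*G²*k²/3)
q(11, -11)*x(-9, -11) = 8*(-13/3 - ⅔*(-11)²*(-9)²) = 8*(-13/3 - ⅔*121*81) = 8*(-13/3 - 6534) = 8*(-19615/3) = -156920/3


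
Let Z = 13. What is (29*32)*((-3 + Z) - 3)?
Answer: 6496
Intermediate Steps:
(29*32)*((-3 + Z) - 3) = (29*32)*((-3 + 13) - 3) = 928*(10 - 3) = 928*7 = 6496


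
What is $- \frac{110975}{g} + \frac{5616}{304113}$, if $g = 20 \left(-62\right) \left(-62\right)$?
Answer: $- \frac{2221145473}{1558680496} \approx -1.425$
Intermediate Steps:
$g = 76880$ ($g = \left(-1240\right) \left(-62\right) = 76880$)
$- \frac{110975}{g} + \frac{5616}{304113} = - \frac{110975}{76880} + \frac{5616}{304113} = \left(-110975\right) \frac{1}{76880} + 5616 \cdot \frac{1}{304113} = - \frac{22195}{15376} + \frac{1872}{101371} = - \frac{2221145473}{1558680496}$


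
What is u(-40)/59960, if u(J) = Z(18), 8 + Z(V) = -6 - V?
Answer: -4/7495 ≈ -0.00053369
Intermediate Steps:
Z(V) = -14 - V (Z(V) = -8 + (-6 - V) = -14 - V)
u(J) = -32 (u(J) = -14 - 1*18 = -14 - 18 = -32)
u(-40)/59960 = -32/59960 = -32*1/59960 = -4/7495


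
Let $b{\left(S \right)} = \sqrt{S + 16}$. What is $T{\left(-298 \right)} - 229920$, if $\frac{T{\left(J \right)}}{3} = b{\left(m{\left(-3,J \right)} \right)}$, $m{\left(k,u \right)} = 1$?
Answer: $-229920 + 3 \sqrt{17} \approx -2.2991 \cdot 10^{5}$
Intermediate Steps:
$b{\left(S \right)} = \sqrt{16 + S}$
$T{\left(J \right)} = 3 \sqrt{17}$ ($T{\left(J \right)} = 3 \sqrt{16 + 1} = 3 \sqrt{17}$)
$T{\left(-298 \right)} - 229920 = 3 \sqrt{17} - 229920 = -229920 + 3 \sqrt{17}$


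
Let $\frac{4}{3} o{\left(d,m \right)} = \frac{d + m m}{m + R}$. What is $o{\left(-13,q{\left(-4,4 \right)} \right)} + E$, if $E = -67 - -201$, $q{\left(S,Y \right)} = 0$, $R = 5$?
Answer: $\frac{2641}{20} \approx 132.05$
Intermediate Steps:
$E = 134$ ($E = -67 + 201 = 134$)
$o{\left(d,m \right)} = \frac{3 \left(d + m^{2}\right)}{4 \left(5 + m\right)}$ ($o{\left(d,m \right)} = \frac{3 \frac{d + m m}{m + 5}}{4} = \frac{3 \frac{d + m^{2}}{5 + m}}{4} = \frac{3 \left(d + m^{2}\right)}{4 \left(5 + m\right)}$)
$o{\left(-13,q{\left(-4,4 \right)} \right)} + E = \frac{3 \left(-13 + 0^{2}\right)}{4 \left(5 + 0\right)} + 134 = \frac{3 \left(-13 + 0\right)}{4 \cdot 5} + 134 = \frac{3}{4} \cdot \frac{1}{5} \left(-13\right) + 134 = - \frac{39}{20} + 134 = \frac{2641}{20}$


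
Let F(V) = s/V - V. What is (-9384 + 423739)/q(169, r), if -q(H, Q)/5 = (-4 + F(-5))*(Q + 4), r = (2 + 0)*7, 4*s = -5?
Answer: -165742/45 ≈ -3683.2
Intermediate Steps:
s = -5/4 (s = (¼)*(-5) = -5/4 ≈ -1.2500)
r = 14 (r = 2*7 = 14)
F(V) = -V - 5/(4*V) (F(V) = -5/(4*V) - V = -V - 5/(4*V))
q(H, Q) = -25 - 25*Q/4 (q(H, Q) = -5*(-4 + (-1*(-5) - 5/4/(-5)))*(Q + 4) = -5*(-4 + (5 - 5/4*(-⅕)))*(4 + Q) = -5*(-4 + (5 + ¼))*(4 + Q) = -5*(-4 + 21/4)*(4 + Q) = -25*(4 + Q)/4 = -5*(5 + 5*Q/4) = -25 - 25*Q/4)
(-9384 + 423739)/q(169, r) = (-9384 + 423739)/(-25 - 25/4*14) = 414355/(-25 - 175/2) = 414355/(-225/2) = 414355*(-2/225) = -165742/45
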